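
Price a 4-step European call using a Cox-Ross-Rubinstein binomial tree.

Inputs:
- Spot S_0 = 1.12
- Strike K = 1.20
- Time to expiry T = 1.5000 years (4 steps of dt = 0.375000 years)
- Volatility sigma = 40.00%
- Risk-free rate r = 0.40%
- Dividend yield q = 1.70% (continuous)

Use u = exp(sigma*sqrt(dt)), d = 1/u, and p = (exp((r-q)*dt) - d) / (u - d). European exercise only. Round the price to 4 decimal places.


dt = T/N = 0.375000
u = exp(sigma*sqrt(dt)) = 1.277556; d = 1/u = 0.782744
p = (exp((r-q)*dt) - d) / (u - d) = 0.429239
Discount per step: exp(-r*dt) = 0.998501
Stock lattice S(k, i) with i counting down-moves:
  k=0: S(0,0) = 1.1200
  k=1: S(1,0) = 1.4309; S(1,1) = 0.8767
  k=2: S(2,0) = 1.8280; S(2,1) = 1.1200; S(2,2) = 0.6862
  k=3: S(3,0) = 2.3354; S(3,1) = 1.4309; S(3,2) = 0.8767; S(3,3) = 0.5371
  k=4: S(4,0) = 2.9836; S(4,1) = 1.8280; S(4,2) = 1.1200; S(4,3) = 0.6862; S(4,4) = 0.4204
Terminal payoffs V(N, i) = max(S_T - K, 0):
  V(4,0) = 1.783582; V(4,1) = 0.628008; V(4,2) = 0.000000; V(4,3) = 0.000000; V(4,4) = 0.000000
Backward induction: V(k, i) = exp(-r*dt) * [p * V(k+1, i) + (1-p) * V(k+1, i+1)].
  V(3,0) = exp(-r*dt) * [p*1.783582 + (1-p)*0.628008] = 1.122340
  V(3,1) = exp(-r*dt) * [p*0.628008 + (1-p)*0.000000] = 0.269161
  V(3,2) = exp(-r*dt) * [p*0.000000 + (1-p)*0.000000] = 0.000000
  V(3,3) = exp(-r*dt) * [p*0.000000 + (1-p)*0.000000] = 0.000000
  V(2,0) = exp(-r*dt) * [p*1.122340 + (1-p)*0.269161] = 0.634426
  V(2,1) = exp(-r*dt) * [p*0.269161 + (1-p)*0.000000] = 0.115361
  V(2,2) = exp(-r*dt) * [p*0.000000 + (1-p)*0.000000] = 0.000000
  V(1,0) = exp(-r*dt) * [p*0.634426 + (1-p)*0.115361] = 0.337657
  V(1,1) = exp(-r*dt) * [p*0.115361 + (1-p)*0.000000] = 0.049443
  V(0,0) = exp(-r*dt) * [p*0.337657 + (1-p)*0.049443] = 0.172896

Answer: Price = V(0,0) = 0.1729


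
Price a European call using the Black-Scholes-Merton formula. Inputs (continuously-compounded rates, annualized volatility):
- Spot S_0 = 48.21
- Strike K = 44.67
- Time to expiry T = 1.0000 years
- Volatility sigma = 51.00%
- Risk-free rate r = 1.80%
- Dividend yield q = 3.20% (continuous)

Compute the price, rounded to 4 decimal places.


d1 = (ln(S/K) + (r - q + 0.5*sigma^2) * T) / (sigma * sqrt(T)) = 0.37708693
d2 = d1 - sigma * sqrt(T) = -0.13291307
exp(-rT) = 0.98216103; exp(-qT) = 0.96850658
C = S_0 * exp(-qT) * N(d1) - K * exp(-rT) * N(d2)
N(d1) = 0.64694550; N(d2) = 0.44713106
C = 48.2100 * 0.96850658 * 0.64694550 - 44.6700 * 0.98216103 * 0.44713106 = 10.5899

Answer: Price = 10.5899


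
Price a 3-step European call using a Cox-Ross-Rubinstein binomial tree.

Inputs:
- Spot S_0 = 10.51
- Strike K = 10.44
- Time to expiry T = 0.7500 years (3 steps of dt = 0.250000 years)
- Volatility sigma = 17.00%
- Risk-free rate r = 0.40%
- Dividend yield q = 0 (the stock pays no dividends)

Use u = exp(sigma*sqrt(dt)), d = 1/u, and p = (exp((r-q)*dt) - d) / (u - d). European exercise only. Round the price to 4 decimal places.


dt = T/N = 0.250000
u = exp(sigma*sqrt(dt)) = 1.088717; d = 1/u = 0.918512
p = (exp((r-q)*dt) - d) / (u - d) = 0.484641
Discount per step: exp(-r*dt) = 0.999000
Stock lattice S(k, i) with i counting down-moves:
  k=0: S(0,0) = 10.5100
  k=1: S(1,0) = 11.4424; S(1,1) = 9.6536
  k=2: S(2,0) = 12.4576; S(2,1) = 10.5100; S(2,2) = 8.8669
  k=3: S(3,0) = 13.5628; S(3,1) = 11.4424; S(3,2) = 9.6536; S(3,3) = 8.1444
Terminal payoffs V(N, i) = max(S_T - K, 0):
  V(3,0) = 3.122752; V(3,1) = 1.002416; V(3,2) = 0.000000; V(3,3) = 0.000000
Backward induction: V(k, i) = exp(-r*dt) * [p * V(k+1, i) + (1-p) * V(k+1, i+1)].
  V(2,0) = exp(-r*dt) * [p*3.122752 + (1-p)*1.002416] = 2.027989
  V(2,1) = exp(-r*dt) * [p*1.002416 + (1-p)*0.000000] = 0.485327
  V(2,2) = exp(-r*dt) * [p*0.000000 + (1-p)*0.000000] = 0.000000
  V(1,0) = exp(-r*dt) * [p*2.027989 + (1-p)*0.485327] = 1.231732
  V(1,1) = exp(-r*dt) * [p*0.485327 + (1-p)*0.000000] = 0.234974
  V(0,0) = exp(-r*dt) * [p*1.231732 + (1-p)*0.234974] = 0.717326

Answer: Price = V(0,0) = 0.7173


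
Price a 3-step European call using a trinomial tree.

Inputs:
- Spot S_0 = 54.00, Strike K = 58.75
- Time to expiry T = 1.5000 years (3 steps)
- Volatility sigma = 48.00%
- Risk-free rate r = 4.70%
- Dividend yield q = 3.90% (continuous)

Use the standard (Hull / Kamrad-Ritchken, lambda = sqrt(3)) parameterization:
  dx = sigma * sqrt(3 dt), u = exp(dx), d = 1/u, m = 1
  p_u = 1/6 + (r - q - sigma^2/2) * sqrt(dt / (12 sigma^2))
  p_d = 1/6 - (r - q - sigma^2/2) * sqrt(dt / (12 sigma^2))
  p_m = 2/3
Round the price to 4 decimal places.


Answer: Price = V(0,0) = 9.7208

Derivation:
dt = T/N = 0.500000; dx = sigma*sqrt(3*dt) = 0.587878
u = exp(dx) = 1.800164; d = 1/u = 0.555505
p_u = 0.121079, p_m = 0.666667, p_d = 0.212254
Discount per step: exp(-r*dt) = 0.976774
Stock lattice S(k, j) with j the centered position index:
  k=0: S(0,+0) = 54.0000
  k=1: S(1,-1) = 29.9973; S(1,+0) = 54.0000; S(1,+1) = 97.2088
  k=2: S(2,-2) = 16.6636; S(2,-1) = 29.9973; S(2,+0) = 54.0000; S(2,+1) = 97.2088; S(2,+2) = 174.9918
  k=3: S(3,-3) = 9.2567; S(3,-2) = 16.6636; S(3,-1) = 29.9973; S(3,+0) = 54.0000; S(3,+1) = 97.2088; S(3,+2) = 174.9918; S(3,+3) = 315.0139
Terminal payoffs V(N, j) = max(S_T - K, 0):
  V(3,-3) = 0.000000; V(3,-2) = 0.000000; V(3,-1) = 0.000000; V(3,+0) = 0.000000; V(3,+1) = 38.458833; V(3,+2) = 116.241801; V(3,+3) = 256.263867
Backward induction: V(k, j) = exp(-r*dt) * [p_u * V(k+1, j+1) + p_m * V(k+1, j) + p_d * V(k+1, j-1)]
  V(2,-2) = exp(-r*dt) * [p_u*0.000000 + p_m*0.000000 + p_d*0.000000] = 0.000000
  V(2,-1) = exp(-r*dt) * [p_u*0.000000 + p_m*0.000000 + p_d*0.000000] = 0.000000
  V(2,+0) = exp(-r*dt) * [p_u*38.458833 + p_m*0.000000 + p_d*0.000000] = 4.548402
  V(2,+1) = exp(-r*dt) * [p_u*116.241801 + p_m*38.458833 + p_d*0.000000] = 38.791266
  V(2,+2) = exp(-r*dt) * [p_u*256.263867 + p_m*116.241801 + p_d*38.458833] = 113.975602
  V(1,-1) = exp(-r*dt) * [p_u*4.548402 + p_m*0.000000 + p_d*0.000000] = 0.537925
  V(1,+0) = exp(-r*dt) * [p_u*38.791266 + p_m*4.548402 + p_d*0.000000] = 7.549557
  V(1,+1) = exp(-r*dt) * [p_u*113.975602 + p_m*38.791266 + p_d*4.548402] = 39.682720
  V(0,+0) = exp(-r*dt) * [p_u*39.682720 + p_m*7.549557 + p_d*0.537925] = 9.720812


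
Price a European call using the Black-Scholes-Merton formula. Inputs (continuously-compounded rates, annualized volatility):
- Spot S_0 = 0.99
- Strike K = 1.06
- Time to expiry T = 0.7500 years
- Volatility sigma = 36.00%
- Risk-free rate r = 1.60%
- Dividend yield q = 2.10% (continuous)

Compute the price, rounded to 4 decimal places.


d1 = (ln(S/K) + (r - q + 0.5*sigma^2) * T) / (sigma * sqrt(T)) = -0.07527764
d2 = d1 - sigma * sqrt(T) = -0.38704678
exp(-rT) = 0.98807171; exp(-qT) = 0.98437338
C = S_0 * exp(-qT) * N(d1) - K * exp(-rT) * N(d2)
N(d1) = 0.46999691; N(d2) = 0.34936079
C = 0.9900 * 0.98437338 * 0.46999691 - 1.0600 * 0.98807171 * 0.34936079 = 0.0921

Answer: Price = 0.0921


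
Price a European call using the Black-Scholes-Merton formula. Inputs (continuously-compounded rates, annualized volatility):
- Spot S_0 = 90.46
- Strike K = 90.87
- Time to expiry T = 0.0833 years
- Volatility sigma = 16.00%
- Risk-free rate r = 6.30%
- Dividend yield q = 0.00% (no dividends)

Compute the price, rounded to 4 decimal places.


d1 = (ln(S/K) + (r - q + 0.5*sigma^2) * T) / (sigma * sqrt(T)) = 0.03880549
d2 = d1 - sigma * sqrt(T) = -0.00737329
exp(-rT) = 0.99476585; exp(-qT) = 1.00000000
C = S_0 * exp(-qT) * N(d1) - K * exp(-rT) * N(d2)
N(d1) = 0.51547727; N(d2) = 0.49705851
C = 90.4600 * 1.00000000 * 0.51547727 - 90.8700 * 0.99476585 * 0.49705851 = 1.6988

Answer: Price = 1.6988


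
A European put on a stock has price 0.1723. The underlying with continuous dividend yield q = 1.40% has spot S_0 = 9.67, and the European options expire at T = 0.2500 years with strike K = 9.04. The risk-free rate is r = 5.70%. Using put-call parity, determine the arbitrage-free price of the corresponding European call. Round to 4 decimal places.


Answer: Call price = 0.8964

Derivation:
Put-call parity: C - P = S_0 * exp(-qT) - K * exp(-rT).
S_0 * exp(-qT) = 9.6700 * 0.99650612 = 9.63621416
K * exp(-rT) = 9.0400 * 0.98585105 = 8.91209350
C = P + S*exp(-qT) - K*exp(-rT)
C = 0.1723 + 9.63621416 - 8.91209350 = 0.8964


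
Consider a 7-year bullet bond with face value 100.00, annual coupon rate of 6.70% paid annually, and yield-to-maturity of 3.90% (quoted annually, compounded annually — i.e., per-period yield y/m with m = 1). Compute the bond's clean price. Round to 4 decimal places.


Answer: Price = 116.8680

Derivation:
Coupon per period c = face * coupon_rate / m = 6.700000
Periods per year m = 1; per-period yield y/m = 0.039000
Number of cashflows N = 7
Cashflows (t years, CF_t, discount factor 1/(1+y/m)^(m*t), PV):
  t = 1.0000: CF_t = 6.700000, DF = 0.962464, PV = 6.448508
  t = 2.0000: CF_t = 6.700000, DF = 0.926337, PV = 6.206456
  t = 3.0000: CF_t = 6.700000, DF = 0.891566, PV = 5.973490
  t = 4.0000: CF_t = 6.700000, DF = 0.858100, PV = 5.749269
  t = 5.0000: CF_t = 6.700000, DF = 0.825890, PV = 5.533464
  t = 6.0000: CF_t = 6.700000, DF = 0.794889, PV = 5.325759
  t = 7.0000: CF_t = 106.700000, DF = 0.765052, PV = 81.631088
Price P = sum_t PV_t = 116.868035


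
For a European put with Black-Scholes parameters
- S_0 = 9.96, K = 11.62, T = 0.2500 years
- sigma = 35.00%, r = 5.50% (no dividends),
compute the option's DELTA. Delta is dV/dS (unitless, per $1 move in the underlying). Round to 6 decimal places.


Answer: Delta = -0.762630

Derivation:
d1 = -0.7147895990; d2 = -0.8897895990
phi(d1) = 0.3090041355; exp(-qT) = 1.0000000000; exp(-rT) = 0.9863440995
N(-d1) = 0.7626304685
Delta = -exp(-qT) * N(-d1) = -1.0000000000 * 0.7626304685 = -0.762630


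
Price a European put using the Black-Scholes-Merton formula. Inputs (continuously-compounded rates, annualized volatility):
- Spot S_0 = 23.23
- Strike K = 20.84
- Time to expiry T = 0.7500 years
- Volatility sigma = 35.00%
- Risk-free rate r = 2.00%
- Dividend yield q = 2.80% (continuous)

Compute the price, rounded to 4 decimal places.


d1 = (ln(S/K) + (r - q + 0.5*sigma^2) * T) / (sigma * sqrt(T)) = 0.48994877
d2 = d1 - sigma * sqrt(T) = 0.18683988
exp(-rT) = 0.98511194; exp(-qT) = 0.97921896
P = K * exp(-rT) * N(-d2) - S_0 * exp(-qT) * N(-d1)
N(-d1) = 0.31208507; N(-d2) = 0.42589309
P = 20.8400 * 0.98511194 * 0.42589309 - 23.2300 * 0.97921896 * 0.31208507 = 1.6444

Answer: Price = 1.6444


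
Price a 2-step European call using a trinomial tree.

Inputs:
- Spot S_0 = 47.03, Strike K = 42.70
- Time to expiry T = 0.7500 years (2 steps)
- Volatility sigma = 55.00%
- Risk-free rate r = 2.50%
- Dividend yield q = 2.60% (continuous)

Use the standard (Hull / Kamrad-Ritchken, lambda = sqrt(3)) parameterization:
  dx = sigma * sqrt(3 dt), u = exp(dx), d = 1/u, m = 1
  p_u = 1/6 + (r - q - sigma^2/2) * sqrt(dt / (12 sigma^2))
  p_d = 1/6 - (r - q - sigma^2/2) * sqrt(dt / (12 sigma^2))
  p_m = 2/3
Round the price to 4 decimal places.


dt = T/N = 0.375000; dx = sigma*sqrt(3*dt) = 0.583363
u = exp(dx) = 1.792055; d = 1/u = 0.558019
p_u = 0.117732, p_m = 0.666667, p_d = 0.215602
Discount per step: exp(-r*dt) = 0.990669
Stock lattice S(k, j) with j the centered position index:
  k=0: S(0,+0) = 47.0300
  k=1: S(1,-1) = 26.2436; S(1,+0) = 47.0300; S(1,+1) = 84.2804
  k=2: S(2,-2) = 14.6444; S(2,-1) = 26.2436; S(2,+0) = 47.0300; S(2,+1) = 84.2804; S(2,+2) = 151.0350
Terminal payoffs V(N, j) = max(S_T - K, 0):
  V(2,-2) = 0.000000; V(2,-1) = 0.000000; V(2,+0) = 4.330000; V(2,+1) = 41.580354; V(2,+2) = 108.335043
Backward induction: V(k, j) = exp(-r*dt) * [p_u * V(k+1, j+1) + p_m * V(k+1, j) + p_d * V(k+1, j-1)]
  V(1,-1) = exp(-r*dt) * [p_u*4.330000 + p_m*0.000000 + p_d*0.000000] = 0.505021
  V(1,+0) = exp(-r*dt) * [p_u*41.580354 + p_m*4.330000 + p_d*0.000000] = 7.709376
  V(1,+1) = exp(-r*dt) * [p_u*108.335043 + p_m*41.580354 + p_d*4.330000] = 41.021868
  V(0,+0) = exp(-r*dt) * [p_u*41.021868 + p_m*7.709376 + p_d*0.505021] = 9.984000

Answer: Price = V(0,0) = 9.9840


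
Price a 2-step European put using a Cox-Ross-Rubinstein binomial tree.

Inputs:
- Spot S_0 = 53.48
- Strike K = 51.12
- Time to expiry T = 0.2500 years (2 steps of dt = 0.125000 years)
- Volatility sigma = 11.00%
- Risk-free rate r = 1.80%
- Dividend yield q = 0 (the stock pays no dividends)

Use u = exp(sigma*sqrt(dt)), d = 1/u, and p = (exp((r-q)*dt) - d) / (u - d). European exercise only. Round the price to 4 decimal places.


dt = T/N = 0.125000
u = exp(sigma*sqrt(dt)) = 1.039657; d = 1/u = 0.961856
p = (exp((r-q)*dt) - d) / (u - d) = 0.519231
Discount per step: exp(-r*dt) = 0.997753
Stock lattice S(k, i) with i counting down-moves:
  k=0: S(0,0) = 53.4800
  k=1: S(1,0) = 55.6009; S(1,1) = 51.4400
  k=2: S(2,0) = 57.8058; S(2,1) = 53.4800; S(2,2) = 49.4779
Terminal payoffs V(N, i) = max(K - S_T, 0):
  V(2,0) = 0.000000; V(2,1) = 0.000000; V(2,2) = 1.642105
Backward induction: V(k, i) = exp(-r*dt) * [p * V(k+1, i) + (1-p) * V(k+1, i+1)].
  V(1,0) = exp(-r*dt) * [p*0.000000 + (1-p)*0.000000] = 0.000000
  V(1,1) = exp(-r*dt) * [p*0.000000 + (1-p)*1.642105] = 0.787699
  V(0,0) = exp(-r*dt) * [p*0.000000 + (1-p)*0.787699] = 0.377850

Answer: Price = V(0,0) = 0.3779


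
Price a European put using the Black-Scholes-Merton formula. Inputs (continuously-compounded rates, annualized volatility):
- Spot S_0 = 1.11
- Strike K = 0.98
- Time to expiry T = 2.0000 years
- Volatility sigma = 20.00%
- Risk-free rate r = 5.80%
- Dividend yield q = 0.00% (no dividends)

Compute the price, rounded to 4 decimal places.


Answer: Price = 0.0304

Derivation:
d1 = (ln(S/K) + (r - q + 0.5*sigma^2) * T) / (sigma * sqrt(T)) = 0.99193902
d2 = d1 - sigma * sqrt(T) = 0.70909631
exp(-rT) = 0.89047522; exp(-qT) = 1.00000000
P = K * exp(-rT) * N(-d2) - S_0 * exp(-qT) * N(-d1)
N(-d1) = 0.16061364; N(-d2) = 0.23913236
P = 0.9800 * 0.89047522 * 0.23913236 - 1.1100 * 1.00000000 * 0.16061364 = 0.0304


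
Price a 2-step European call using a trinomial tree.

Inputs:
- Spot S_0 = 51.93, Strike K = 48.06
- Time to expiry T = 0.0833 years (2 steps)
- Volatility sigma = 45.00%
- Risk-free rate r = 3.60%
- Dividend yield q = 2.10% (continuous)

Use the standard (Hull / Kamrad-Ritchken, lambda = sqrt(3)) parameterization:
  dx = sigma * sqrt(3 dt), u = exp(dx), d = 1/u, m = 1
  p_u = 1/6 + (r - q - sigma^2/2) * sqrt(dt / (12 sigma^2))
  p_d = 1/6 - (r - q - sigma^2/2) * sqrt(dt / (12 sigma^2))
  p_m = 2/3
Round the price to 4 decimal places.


dt = T/N = 0.041650; dx = sigma*sqrt(3*dt) = 0.159067
u = exp(dx) = 1.172417; d = 1/u = 0.852939
p_u = 0.155375, p_m = 0.666667, p_d = 0.177958
Discount per step: exp(-r*dt) = 0.998502
Stock lattice S(k, j) with j the centered position index:
  k=0: S(0,+0) = 51.9300
  k=1: S(1,-1) = 44.2931; S(1,+0) = 51.9300; S(1,+1) = 60.8836
  k=2: S(2,-2) = 37.7793; S(2,-1) = 44.2931; S(2,+0) = 51.9300; S(2,+1) = 60.8836; S(2,+2) = 71.3810
Terminal payoffs V(N, j) = max(S_T - K, 0):
  V(2,-2) = 0.000000; V(2,-1) = 0.000000; V(2,+0) = 3.870000; V(2,+1) = 12.823601; V(2,+2) = 23.320953
Backward induction: V(k, j) = exp(-r*dt) * [p_u * V(k+1, j+1) + p_m * V(k+1, j) + p_d * V(k+1, j-1)]
  V(1,-1) = exp(-r*dt) * [p_u*3.870000 + p_m*0.000000 + p_d*0.000000] = 0.600400
  V(1,+0) = exp(-r*dt) * [p_u*12.823601 + p_m*3.870000 + p_d*0.000000] = 4.565614
  V(1,+1) = exp(-r*dt) * [p_u*23.320953 + p_m*12.823601 + p_d*3.870000] = 12.841987
  V(0,+0) = exp(-r*dt) * [p_u*12.841987 + p_m*4.565614 + p_d*0.600400] = 5.138201

Answer: Price = V(0,0) = 5.1382


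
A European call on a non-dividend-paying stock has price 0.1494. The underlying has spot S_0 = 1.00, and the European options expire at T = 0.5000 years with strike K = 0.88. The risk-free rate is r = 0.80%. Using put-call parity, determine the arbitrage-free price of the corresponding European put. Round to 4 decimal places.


Put-call parity: C - P = S_0 * exp(-qT) - K * exp(-rT).
S_0 * exp(-qT) = 1.0000 * 1.00000000 = 1.00000000
K * exp(-rT) = 0.8800 * 0.99600799 = 0.87648703
P = C - S*exp(-qT) + K*exp(-rT)
P = 0.1494 - 1.00000000 + 0.87648703 = 0.0259

Answer: Put price = 0.0259


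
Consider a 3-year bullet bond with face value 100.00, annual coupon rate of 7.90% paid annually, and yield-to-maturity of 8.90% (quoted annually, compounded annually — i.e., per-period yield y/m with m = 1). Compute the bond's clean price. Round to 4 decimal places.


Answer: Price = 97.4642

Derivation:
Coupon per period c = face * coupon_rate / m = 7.900000
Periods per year m = 1; per-period yield y/m = 0.089000
Number of cashflows N = 3
Cashflows (t years, CF_t, discount factor 1/(1+y/m)^(m*t), PV):
  t = 1.0000: CF_t = 7.900000, DF = 0.918274, PV = 7.254362
  t = 2.0000: CF_t = 7.900000, DF = 0.843226, PV = 6.661489
  t = 3.0000: CF_t = 107.900000, DF = 0.774313, PV = 83.548336
Price P = sum_t PV_t = 97.464187


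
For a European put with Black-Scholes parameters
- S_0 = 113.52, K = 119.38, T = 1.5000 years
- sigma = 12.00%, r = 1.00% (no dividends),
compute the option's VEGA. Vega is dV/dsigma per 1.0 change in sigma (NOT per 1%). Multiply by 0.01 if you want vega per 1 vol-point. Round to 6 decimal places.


Answer: Vega = 54.698775

Derivation:
d1 = -0.1669235396; d2 = -0.3138929242
phi(d1) = 0.3934228595; exp(-qT) = 1.0000000000; exp(-rT) = 0.9851119396
Vega = S * exp(-qT) * phi(d1) * sqrt(T) = 113.5200 * 1.0000000000 * 0.3934228595 * 1.2247448714 = 54.698775


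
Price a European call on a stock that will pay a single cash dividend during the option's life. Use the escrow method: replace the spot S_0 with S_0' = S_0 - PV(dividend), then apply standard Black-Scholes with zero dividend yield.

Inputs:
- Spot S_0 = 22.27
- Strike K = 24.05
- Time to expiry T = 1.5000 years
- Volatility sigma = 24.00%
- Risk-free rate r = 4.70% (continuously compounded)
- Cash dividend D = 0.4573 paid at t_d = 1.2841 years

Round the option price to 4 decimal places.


Answer: Price = 2.3086

Derivation:
PV(D) = D * exp(-r * t_d) = 0.4573 * 0.94143243 = 0.43051705
S_0' = S_0 - PV(D) = 22.2700 - 0.43051705 = 21.83948295
d1 = (ln(S_0'/K) + (r + sigma^2/2)*T) / (sigma*sqrt(T)) = 0.05880299
d2 = d1 - sigma*sqrt(T) = -0.23513578
exp(-rT) = 0.93192774
N(d1) = 0.52344549; N(d2) = 0.40705168
C = S_0' * N(d1) - K * exp(-rT) * N(d2) = 21.83948295 * 0.52344549 - 24.0500 * 0.93192774 * 0.40705168 = 2.3086


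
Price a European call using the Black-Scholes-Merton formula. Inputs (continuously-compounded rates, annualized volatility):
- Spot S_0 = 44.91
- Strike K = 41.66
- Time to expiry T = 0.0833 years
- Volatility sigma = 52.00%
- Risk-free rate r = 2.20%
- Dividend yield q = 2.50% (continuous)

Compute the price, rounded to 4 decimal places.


Answer: Price = 4.5148

Derivation:
d1 = (ln(S/K) + (r - q + 0.5*sigma^2) * T) / (sigma * sqrt(T)) = 0.57389867
d2 = d1 - sigma * sqrt(T) = 0.42381762
exp(-rT) = 0.99816908; exp(-qT) = 0.99791967
C = S_0 * exp(-qT) * N(d1) - K * exp(-rT) * N(d2)
N(d1) = 0.71698181; N(d2) = 0.66415059
C = 44.9100 * 0.99791967 * 0.71698181 - 41.6600 * 0.99816908 * 0.66415059 = 4.5148


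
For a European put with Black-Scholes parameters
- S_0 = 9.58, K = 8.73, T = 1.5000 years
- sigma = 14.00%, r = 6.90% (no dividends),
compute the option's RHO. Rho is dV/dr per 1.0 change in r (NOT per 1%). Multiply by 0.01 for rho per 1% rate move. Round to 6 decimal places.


Answer: Rho = -1.707655

Derivation:
d1 = 1.2312314826; d2 = 1.0597672006
phi(d1) = 0.1869518812; exp(-qT) = 1.0000000000; exp(-rT) = 0.9016760227
N(-d2) = 0.1446252610
Rho = -K*T*exp(-rT)*N(-d2) = -8.7300 * 1.5000 * 0.9016760227 * 0.1446252610 = -1.707655


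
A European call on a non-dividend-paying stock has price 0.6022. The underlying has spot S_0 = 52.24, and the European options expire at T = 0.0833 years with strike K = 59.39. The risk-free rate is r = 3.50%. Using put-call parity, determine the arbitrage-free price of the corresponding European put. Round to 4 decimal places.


Answer: Put price = 7.5793

Derivation:
Put-call parity: C - P = S_0 * exp(-qT) - K * exp(-rT).
S_0 * exp(-qT) = 52.2400 * 1.00000000 = 52.24000000
K * exp(-rT) = 59.3900 * 0.99708875 = 59.21710062
P = C - S*exp(-qT) + K*exp(-rT)
P = 0.6022 - 52.24000000 + 59.21710062 = 7.5793


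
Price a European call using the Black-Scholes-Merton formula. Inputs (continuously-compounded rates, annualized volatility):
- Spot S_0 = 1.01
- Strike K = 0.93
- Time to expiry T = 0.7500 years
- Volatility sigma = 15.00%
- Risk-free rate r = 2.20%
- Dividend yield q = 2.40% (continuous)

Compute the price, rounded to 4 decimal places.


d1 = (ln(S/K) + (r - q + 0.5*sigma^2) * T) / (sigma * sqrt(T)) = 0.68865204
d2 = d1 - sigma * sqrt(T) = 0.55874823
exp(-rT) = 0.98363538; exp(-qT) = 0.98216103
C = S_0 * exp(-qT) * N(d1) - K * exp(-rT) * N(d2)
N(d1) = 0.75447887; N(d2) = 0.71183322
C = 1.0100 * 0.98216103 * 0.75447887 - 0.9300 * 0.98363538 * 0.71183322 = 0.0973

Answer: Price = 0.0973


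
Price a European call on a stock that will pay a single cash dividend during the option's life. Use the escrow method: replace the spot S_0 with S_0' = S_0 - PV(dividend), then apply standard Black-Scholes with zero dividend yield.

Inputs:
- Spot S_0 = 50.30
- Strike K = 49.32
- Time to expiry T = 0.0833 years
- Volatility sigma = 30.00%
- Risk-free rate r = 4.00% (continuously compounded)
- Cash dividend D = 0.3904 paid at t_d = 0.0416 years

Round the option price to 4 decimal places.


Answer: Price = 2.1140

Derivation:
PV(D) = D * exp(-r * t_d) = 0.3904 * 0.99833738 = 0.38975091
S_0' = S_0 - PV(D) = 50.3000 - 0.38975091 = 49.91024909
d1 = (ln(S_0'/K) + (r + sigma^2/2)*T) / (sigma*sqrt(T)) = 0.21917362
d2 = d1 - sigma*sqrt(T) = 0.13258840
exp(-rT) = 0.99667354
N(d1) = 0.58674260; N(d2) = 0.55274055
C = S_0' * N(d1) - K * exp(-rT) * N(d2) = 49.91024909 * 0.58674260 - 49.3200 * 0.99667354 * 0.55274055 = 2.1140


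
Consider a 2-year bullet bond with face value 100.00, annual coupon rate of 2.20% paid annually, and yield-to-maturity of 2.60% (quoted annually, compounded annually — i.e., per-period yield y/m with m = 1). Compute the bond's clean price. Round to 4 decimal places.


Coupon per period c = face * coupon_rate / m = 2.200000
Periods per year m = 1; per-period yield y/m = 0.026000
Number of cashflows N = 2
Cashflows (t years, CF_t, discount factor 1/(1+y/m)^(m*t), PV):
  t = 1.0000: CF_t = 2.200000, DF = 0.974659, PV = 2.144250
  t = 2.0000: CF_t = 102.200000, DF = 0.949960, PV = 97.085903
Price P = sum_t PV_t = 99.230152

Answer: Price = 99.2302


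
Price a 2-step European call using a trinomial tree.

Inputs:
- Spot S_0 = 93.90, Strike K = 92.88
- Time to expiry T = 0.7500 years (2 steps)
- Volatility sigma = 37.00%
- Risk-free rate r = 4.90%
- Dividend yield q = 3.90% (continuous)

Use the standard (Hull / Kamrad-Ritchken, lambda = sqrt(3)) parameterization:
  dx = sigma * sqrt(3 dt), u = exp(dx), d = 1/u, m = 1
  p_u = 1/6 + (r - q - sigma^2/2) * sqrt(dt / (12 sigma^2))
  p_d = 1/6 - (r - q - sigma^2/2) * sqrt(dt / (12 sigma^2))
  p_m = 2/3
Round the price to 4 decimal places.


dt = T/N = 0.375000; dx = sigma*sqrt(3*dt) = 0.392444
u = exp(dx) = 1.480595; d = 1/u = 0.675404
p_u = 0.138741, p_m = 0.666667, p_d = 0.194593
Discount per step: exp(-r*dt) = 0.981793
Stock lattice S(k, j) with j the centered position index:
  k=0: S(0,+0) = 93.9000
  k=1: S(1,-1) = 63.4204; S(1,+0) = 93.9000; S(1,+1) = 139.0279
  k=2: S(2,-2) = 42.8344; S(2,-1) = 63.4204; S(2,+0) = 93.9000; S(2,+1) = 139.0279; S(2,+2) = 205.8441
Terminal payoffs V(N, j) = max(S_T - K, 0):
  V(2,-2) = 0.000000; V(2,-1) = 0.000000; V(2,+0) = 1.020000; V(2,+1) = 46.147902; V(2,+2) = 112.964064
Backward induction: V(k, j) = exp(-r*dt) * [p_u * V(k+1, j+1) + p_m * V(k+1, j) + p_d * V(k+1, j-1)]
  V(1,-1) = exp(-r*dt) * [p_u*1.020000 + p_m*0.000000 + p_d*0.000000] = 0.138939
  V(1,+0) = exp(-r*dt) * [p_u*46.147902 + p_m*1.020000 + p_d*0.000000] = 6.953639
  V(1,+1) = exp(-r*dt) * [p_u*112.964064 + p_m*46.147902 + p_d*1.020000] = 45.787349
  V(0,+0) = exp(-r*dt) * [p_u*45.787349 + p_m*6.953639 + p_d*0.138939] = 10.814807

Answer: Price = V(0,0) = 10.8148


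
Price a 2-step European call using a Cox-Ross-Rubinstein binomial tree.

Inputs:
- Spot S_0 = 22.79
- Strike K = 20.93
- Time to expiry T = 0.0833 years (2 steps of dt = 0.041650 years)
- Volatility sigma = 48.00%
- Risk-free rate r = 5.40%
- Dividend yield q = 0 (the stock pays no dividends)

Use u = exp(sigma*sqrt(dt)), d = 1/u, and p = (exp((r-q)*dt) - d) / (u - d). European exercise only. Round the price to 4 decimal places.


Answer: Price = V(0,0) = 2.5289

Derivation:
dt = T/N = 0.041650
u = exp(sigma*sqrt(dt)) = 1.102919; d = 1/u = 0.906685
p = (exp((r-q)*dt) - d) / (u - d) = 0.487004
Discount per step: exp(-r*dt) = 0.997753
Stock lattice S(k, i) with i counting down-moves:
  k=0: S(0,0) = 22.7900
  k=1: S(1,0) = 25.1355; S(1,1) = 20.6634
  k=2: S(2,0) = 27.7224; S(2,1) = 22.7900; S(2,2) = 18.7352
Terminal payoffs V(N, i) = max(S_T - K, 0):
  V(2,0) = 6.792430; V(2,1) = 1.860000; V(2,2) = 0.000000
Backward induction: V(k, i) = exp(-r*dt) * [p * V(k+1, i) + (1-p) * V(k+1, i+1)].
  V(1,0) = exp(-r*dt) * [p*6.792430 + (1-p)*1.860000] = 4.252537
  V(1,1) = exp(-r*dt) * [p*1.860000 + (1-p)*0.000000] = 0.903792
  V(0,0) = exp(-r*dt) * [p*4.252537 + (1-p)*0.903792] = 2.528949


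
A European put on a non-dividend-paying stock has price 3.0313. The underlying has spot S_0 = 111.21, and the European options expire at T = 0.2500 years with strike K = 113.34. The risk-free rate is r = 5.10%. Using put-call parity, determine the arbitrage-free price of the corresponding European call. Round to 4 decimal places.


Answer: Call price = 2.3372

Derivation:
Put-call parity: C - P = S_0 * exp(-qT) - K * exp(-rT).
S_0 * exp(-qT) = 111.2100 * 1.00000000 = 111.21000000
K * exp(-rT) = 113.3400 * 0.98733094 = 111.90408839
C = P + S*exp(-qT) - K*exp(-rT)
C = 3.0313 + 111.21000000 - 111.90408839 = 2.3372


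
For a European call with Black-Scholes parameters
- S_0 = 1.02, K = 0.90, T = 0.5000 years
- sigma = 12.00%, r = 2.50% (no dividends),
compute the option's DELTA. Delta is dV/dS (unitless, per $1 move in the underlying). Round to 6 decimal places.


Answer: Delta = 0.952024

Derivation:
d1 = 1.6648021052; d2 = 1.5799492915
phi(d1) = 0.0997865816; exp(-qT) = 1.0000000000; exp(-rT) = 0.9875778005
N(d1) = 0.9520238781
Delta = exp(-qT) * N(d1) = 1.0000000000 * 0.9520238781 = 0.952024


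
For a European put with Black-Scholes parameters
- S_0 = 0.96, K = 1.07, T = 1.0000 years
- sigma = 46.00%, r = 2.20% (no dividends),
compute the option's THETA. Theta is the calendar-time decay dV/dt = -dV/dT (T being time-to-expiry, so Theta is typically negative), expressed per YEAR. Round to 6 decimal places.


d1 = 0.0419986022; d2 = -0.4180013978
phi(d1) = 0.3985905918; exp(-qT) = 1.0000000000; exp(-rT) = 0.9782402351
Theta = -S*exp(-qT)*phi(d1)*sigma/(2*sqrt(T)) + r*K*exp(-rT)*N(-d2) - q*S*exp(-qT)*N(-d1)
N(-d1) = 0.4832499062; N(-d2) = 0.6620269524; sqrt(T) = 1.0000000000
Term 1 = -0.9600 * 1.0000000000 * 0.3985905918 * 0.4600 / (2 * 1.0000000000) = -0.0880088027
Term 2 = 0.0220 * 1.0700 * 0.9782402351 * 0.6620269524 = 0.0152450078
Term 3 = 0 (no dividend yield, q = 0)
Theta = -0.0880088027 + (0.0152450078) + (0.0000000000) = -0.072764

Answer: Theta = -0.072764


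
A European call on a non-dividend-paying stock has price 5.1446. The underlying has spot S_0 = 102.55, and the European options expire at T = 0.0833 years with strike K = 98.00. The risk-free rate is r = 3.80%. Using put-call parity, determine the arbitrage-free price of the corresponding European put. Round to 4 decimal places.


Answer: Put price = 0.2849

Derivation:
Put-call parity: C - P = S_0 * exp(-qT) - K * exp(-rT).
S_0 * exp(-qT) = 102.5500 * 1.00000000 = 102.55000000
K * exp(-rT) = 98.0000 * 0.99683960 = 97.69028125
P = C - S*exp(-qT) + K*exp(-rT)
P = 5.1446 - 102.55000000 + 97.69028125 = 0.2849


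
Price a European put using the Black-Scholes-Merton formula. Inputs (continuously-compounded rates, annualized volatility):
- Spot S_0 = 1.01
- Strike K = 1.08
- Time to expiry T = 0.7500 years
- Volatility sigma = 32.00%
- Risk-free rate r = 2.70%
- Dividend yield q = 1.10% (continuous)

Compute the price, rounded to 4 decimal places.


d1 = (ln(S/K) + (r - q + 0.5*sigma^2) * T) / (sigma * sqrt(T)) = -0.05993874
d2 = d1 - sigma * sqrt(T) = -0.33706687
exp(-rT) = 0.97995365; exp(-qT) = 0.99178394
P = K * exp(-rT) * N(-d2) - S_0 * exp(-qT) * N(-d1)
N(-d1) = 0.52389779; N(-d2) = 0.63196675
P = 1.0800 * 0.97995365 * 0.63196675 - 1.0100 * 0.99178394 * 0.52389779 = 0.1441

Answer: Price = 0.1441


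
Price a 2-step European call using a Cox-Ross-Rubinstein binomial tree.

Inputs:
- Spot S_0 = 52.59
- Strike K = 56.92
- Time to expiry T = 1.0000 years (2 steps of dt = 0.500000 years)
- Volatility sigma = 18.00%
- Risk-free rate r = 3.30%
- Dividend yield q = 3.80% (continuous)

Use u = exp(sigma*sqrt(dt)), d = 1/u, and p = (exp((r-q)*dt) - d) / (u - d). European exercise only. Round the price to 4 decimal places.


dt = T/N = 0.500000
u = exp(sigma*sqrt(dt)) = 1.135734; d = 1/u = 0.880488
p = (exp((r-q)*dt) - d) / (u - d) = 0.458441
Discount per step: exp(-r*dt) = 0.983635
Stock lattice S(k, i) with i counting down-moves:
  k=0: S(0,0) = 52.5900
  k=1: S(1,0) = 59.7283; S(1,1) = 46.3049
  k=2: S(2,0) = 67.8354; S(2,1) = 52.5900; S(2,2) = 40.7709
Terminal payoffs V(N, i) = max(S_T - K, 0):
  V(2,0) = 10.915417; V(2,1) = 0.000000; V(2,2) = 0.000000
Backward induction: V(k, i) = exp(-r*dt) * [p * V(k+1, i) + (1-p) * V(k+1, i+1)].
  V(1,0) = exp(-r*dt) * [p*10.915417 + (1-p)*0.000000] = 4.922183
  V(1,1) = exp(-r*dt) * [p*0.000000 + (1-p)*0.000000] = 0.000000
  V(0,0) = exp(-r*dt) * [p*4.922183 + (1-p)*0.000000] = 2.219603

Answer: Price = V(0,0) = 2.2196


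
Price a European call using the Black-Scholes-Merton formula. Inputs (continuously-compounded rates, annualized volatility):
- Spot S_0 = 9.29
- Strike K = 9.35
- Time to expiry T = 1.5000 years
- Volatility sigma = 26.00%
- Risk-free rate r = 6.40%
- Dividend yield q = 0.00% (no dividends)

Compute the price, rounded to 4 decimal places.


Answer: Price = 1.5666

Derivation:
d1 = (ln(S/K) + (r - q + 0.5*sigma^2) * T) / (sigma * sqrt(T)) = 0.44047544
d2 = d1 - sigma * sqrt(T) = 0.12204177
exp(-rT) = 0.90846402; exp(-qT) = 1.00000000
C = S_0 * exp(-qT) * N(d1) - K * exp(-rT) * N(d2)
N(d1) = 0.67020360; N(d2) = 0.54856703
C = 9.2900 * 1.00000000 * 0.67020360 - 9.3500 * 0.90846402 * 0.54856703 = 1.5666


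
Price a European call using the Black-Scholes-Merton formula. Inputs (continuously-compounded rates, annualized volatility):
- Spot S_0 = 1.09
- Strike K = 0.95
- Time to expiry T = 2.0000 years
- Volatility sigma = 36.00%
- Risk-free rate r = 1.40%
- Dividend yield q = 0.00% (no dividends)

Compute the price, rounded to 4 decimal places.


d1 = (ln(S/K) + (r - q + 0.5*sigma^2) * T) / (sigma * sqrt(T)) = 0.57957416
d2 = d1 - sigma * sqrt(T) = 0.07045728
exp(-rT) = 0.97238837; exp(-qT) = 1.00000000
C = S_0 * exp(-qT) * N(d1) - K * exp(-rT) * N(d2)
N(d1) = 0.71889909; N(d2) = 0.52808515
C = 1.0900 * 1.00000000 * 0.71889909 - 0.9500 * 0.97238837 * 0.52808515 = 0.2958

Answer: Price = 0.2958


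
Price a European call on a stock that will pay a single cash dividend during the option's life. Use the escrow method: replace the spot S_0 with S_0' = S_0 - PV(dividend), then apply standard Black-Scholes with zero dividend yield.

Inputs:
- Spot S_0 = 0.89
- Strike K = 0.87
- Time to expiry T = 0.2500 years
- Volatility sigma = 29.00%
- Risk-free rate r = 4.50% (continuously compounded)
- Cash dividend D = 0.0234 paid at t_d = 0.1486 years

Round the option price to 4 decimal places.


PV(D) = D * exp(-r * t_d) = 0.0234 * 0.99333531 = 0.02324405
S_0' = S_0 - PV(D) = 0.8900 - 0.02324405 = 0.86675595
d1 = (ln(S_0'/K) + (r + sigma^2/2)*T) / (sigma*sqrt(T)) = 0.12432236
d2 = d1 - sigma*sqrt(T) = -0.02067764
exp(-rT) = 0.98881304
N(d1) = 0.54946998; N(d2) = 0.49175140
C = S_0' * N(d1) - K * exp(-rT) * N(d2) = 0.86675595 * 0.54946998 - 0.8700 * 0.98881304 * 0.49175140 = 0.0532

Answer: Price = 0.0532


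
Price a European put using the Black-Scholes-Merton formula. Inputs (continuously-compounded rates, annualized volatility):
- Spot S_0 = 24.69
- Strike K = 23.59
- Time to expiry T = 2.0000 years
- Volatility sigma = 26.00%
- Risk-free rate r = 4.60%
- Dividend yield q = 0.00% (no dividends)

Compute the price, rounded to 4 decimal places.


d1 = (ln(S/K) + (r - q + 0.5*sigma^2) * T) / (sigma * sqrt(T)) = 0.55800355
d2 = d1 - sigma * sqrt(T) = 0.19030803
exp(-rT) = 0.91210515; exp(-qT) = 1.00000000
P = K * exp(-rT) * N(-d2) - S_0 * exp(-qT) * N(-d1)
N(-d1) = 0.28842098; N(-d2) = 0.42453388
P = 23.5900 * 0.91210515 * 0.42453388 - 24.6900 * 1.00000000 * 0.28842098 = 2.0134

Answer: Price = 2.0134


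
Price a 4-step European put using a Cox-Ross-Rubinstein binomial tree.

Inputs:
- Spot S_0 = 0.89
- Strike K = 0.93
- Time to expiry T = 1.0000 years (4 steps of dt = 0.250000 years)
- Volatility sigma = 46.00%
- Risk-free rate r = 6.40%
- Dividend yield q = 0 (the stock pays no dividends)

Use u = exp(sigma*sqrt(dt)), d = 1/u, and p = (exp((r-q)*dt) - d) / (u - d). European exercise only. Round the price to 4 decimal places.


dt = T/N = 0.250000
u = exp(sigma*sqrt(dt)) = 1.258600; d = 1/u = 0.794534
p = (exp((r-q)*dt) - d) / (u - d) = 0.477507
Discount per step: exp(-r*dt) = 0.984127
Stock lattice S(k, i) with i counting down-moves:
  k=0: S(0,0) = 0.8900
  k=1: S(1,0) = 1.1202; S(1,1) = 0.7071
  k=2: S(2,0) = 1.4098; S(2,1) = 0.8900; S(2,2) = 0.5618
  k=3: S(3,0) = 1.7744; S(3,1) = 1.1202; S(3,2) = 0.7071; S(3,3) = 0.4464
  k=4: S(4,0) = 2.2333; S(4,1) = 1.4098; S(4,2) = 0.8900; S(4,3) = 0.5618; S(4,4) = 0.3547
Terminal payoffs V(N, i) = max(K - S_T, 0):
  V(4,0) = 0.000000; V(4,1) = 0.000000; V(4,2) = 0.040000; V(4,3) = 0.368158; V(4,4) = 0.575318
Backward induction: V(k, i) = exp(-r*dt) * [p * V(k+1, i) + (1-p) * V(k+1, i+1)].
  V(3,0) = exp(-r*dt) * [p*0.000000 + (1-p)*0.000000] = 0.000000
  V(3,1) = exp(-r*dt) * [p*0.000000 + (1-p)*0.040000] = 0.020568
  V(3,2) = exp(-r*dt) * [p*0.040000 + (1-p)*0.368158] = 0.208104
  V(3,3) = exp(-r*dt) * [p*0.368158 + (1-p)*0.575318] = 0.468836
  V(2,0) = exp(-r*dt) * [p*0.000000 + (1-p)*0.020568] = 0.010576
  V(2,1) = exp(-r*dt) * [p*0.020568 + (1-p)*0.208104] = 0.116672
  V(2,2) = exp(-r*dt) * [p*0.208104 + (1-p)*0.468836] = 0.338869
  V(1,0) = exp(-r*dt) * [p*0.010576 + (1-p)*0.116672] = 0.064963
  V(1,1) = exp(-r*dt) * [p*0.116672 + (1-p)*0.338869] = 0.229074
  V(0,0) = exp(-r*dt) * [p*0.064963 + (1-p)*0.229074] = 0.148317

Answer: Price = V(0,0) = 0.1483


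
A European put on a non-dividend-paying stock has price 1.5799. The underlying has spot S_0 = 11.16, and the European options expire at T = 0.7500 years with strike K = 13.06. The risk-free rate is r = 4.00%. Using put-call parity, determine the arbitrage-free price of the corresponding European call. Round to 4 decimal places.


Answer: Call price = 0.0659

Derivation:
Put-call parity: C - P = S_0 * exp(-qT) - K * exp(-rT).
S_0 * exp(-qT) = 11.1600 * 1.00000000 = 11.16000000
K * exp(-rT) = 13.0600 * 0.97044553 = 12.67401867
C = P + S*exp(-qT) - K*exp(-rT)
C = 1.5799 + 11.16000000 - 12.67401867 = 0.0659


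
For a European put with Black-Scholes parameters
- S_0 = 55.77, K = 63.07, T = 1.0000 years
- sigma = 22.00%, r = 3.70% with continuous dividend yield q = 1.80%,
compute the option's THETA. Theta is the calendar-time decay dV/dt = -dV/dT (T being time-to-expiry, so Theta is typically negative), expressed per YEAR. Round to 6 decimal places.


d1 = -0.3627687740; d2 = -0.5827687740
phi(d1) = 0.3735366606; exp(-qT) = 0.9821610324; exp(-rT) = 0.9636761353
Theta = -S*exp(-qT)*phi(d1)*sigma/(2*sqrt(T)) + r*K*exp(-rT)*N(-d2) - q*S*exp(-qT)*N(-d1)
N(-d1) = 0.6416111901; N(-d2) = 0.7199755158; sqrt(T) = 1.0000000000
Term 1 = -55.7700 * 0.9821610324 * 0.3735366606 * 0.2200 / (2 * 1.0000000000) = -2.2506567269
Term 2 = 0.0370 * 63.0700 * 0.9636761353 * 0.7199755158 = 1.6190989340
Term 3 = -0.0180 * 55.7700 * 0.9821610324 * 0.6416111901 = -0.6325979477
Theta = -2.2506567269 + (1.6190989340) + (-0.6325979477) = -1.264156

Answer: Theta = -1.264156


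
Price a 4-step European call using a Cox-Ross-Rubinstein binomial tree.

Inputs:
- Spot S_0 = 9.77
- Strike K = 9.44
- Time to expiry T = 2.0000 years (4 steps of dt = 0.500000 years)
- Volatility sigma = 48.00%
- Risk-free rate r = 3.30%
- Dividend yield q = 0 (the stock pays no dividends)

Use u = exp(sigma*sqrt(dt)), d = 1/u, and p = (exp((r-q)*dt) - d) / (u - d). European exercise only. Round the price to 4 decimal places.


Answer: Price = V(0,0) = 2.8682

Derivation:
dt = T/N = 0.500000
u = exp(sigma*sqrt(dt)) = 1.404121; d = 1/u = 0.712189
p = (exp((r-q)*dt) - d) / (u - d) = 0.439997
Discount per step: exp(-r*dt) = 0.983635
Stock lattice S(k, i) with i counting down-moves:
  k=0: S(0,0) = 9.7700
  k=1: S(1,0) = 13.7183; S(1,1) = 6.9581
  k=2: S(2,0) = 19.2621; S(2,1) = 9.7700; S(2,2) = 4.9555
  k=3: S(3,0) = 27.0463; S(3,1) = 13.7183; S(3,2) = 6.9581; S(3,3) = 3.5292
  k=4: S(4,0) = 37.9763; S(4,1) = 19.2621; S(4,2) = 9.7700; S(4,3) = 4.9555; S(4,4) = 2.5135
Terminal payoffs V(N, i) = max(S_T - K, 0):
  V(4,0) = 28.536270; V(4,1) = 9.822091; V(4,2) = 0.330000; V(4,3) = 0.000000; V(4,4) = 0.000000
Backward induction: V(k, i) = exp(-r*dt) * [p * V(k+1, i) + (1-p) * V(k+1, i+1)].
  V(3,0) = exp(-r*dt) * [p*28.536270 + (1-p)*9.822091] = 17.760783
  V(3,1) = exp(-r*dt) * [p*9.822091 + (1-p)*0.330000] = 4.432741
  V(3,2) = exp(-r*dt) * [p*0.330000 + (1-p)*0.000000] = 0.142823
  V(3,3) = exp(-r*dt) * [p*0.000000 + (1-p)*0.000000] = 0.000000
  V(2,0) = exp(-r*dt) * [p*17.760783 + (1-p)*4.432741] = 10.128527
  V(2,1) = exp(-r*dt) * [p*4.432741 + (1-p)*0.142823] = 1.997146
  V(2,2) = exp(-r*dt) * [p*0.142823 + (1-p)*0.000000] = 0.061813
  V(1,0) = exp(-r*dt) * [p*10.128527 + (1-p)*1.997146] = 5.483695
  V(1,1) = exp(-r*dt) * [p*1.997146 + (1-p)*0.061813] = 0.898406
  V(0,0) = exp(-r*dt) * [p*5.483695 + (1-p)*0.898406] = 2.868200


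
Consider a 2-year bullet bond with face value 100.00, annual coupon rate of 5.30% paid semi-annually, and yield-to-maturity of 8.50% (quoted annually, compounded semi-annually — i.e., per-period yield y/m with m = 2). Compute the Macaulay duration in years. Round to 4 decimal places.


Answer: Macaulay duration = 1.9212 years

Derivation:
Coupon per period c = face * coupon_rate / m = 2.650000
Periods per year m = 2; per-period yield y/m = 0.042500
Number of cashflows N = 4
Cashflows (t years, CF_t, discount factor 1/(1+y/m)^(m*t), PV):
  t = 0.5000: CF_t = 2.650000, DF = 0.959233, PV = 2.541966
  t = 1.0000: CF_t = 2.650000, DF = 0.920127, PV = 2.438337
  t = 1.5000: CF_t = 2.650000, DF = 0.882616, PV = 2.338932
  t = 2.0000: CF_t = 102.650000, DF = 0.846634, PV = 86.906988
Price P = sum_t PV_t = 94.226224
Macaulay numerator sum_t t * PV_t:
  t * PV_t at t = 0.5000: 1.270983
  t * PV_t at t = 1.0000: 2.438337
  t * PV_t at t = 1.5000: 3.508399
  t * PV_t at t = 2.0000: 173.813976
Macaulay duration D = (sum_t t * PV_t) / P = 181.031695 / 94.226224 = 1.921245


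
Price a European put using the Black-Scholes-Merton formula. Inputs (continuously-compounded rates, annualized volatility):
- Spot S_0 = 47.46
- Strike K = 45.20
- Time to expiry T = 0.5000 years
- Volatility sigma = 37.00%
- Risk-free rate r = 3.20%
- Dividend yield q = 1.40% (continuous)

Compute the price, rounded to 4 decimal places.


d1 = (ln(S/K) + (r - q + 0.5*sigma^2) * T) / (sigma * sqrt(T)) = 0.35170025
d2 = d1 - sigma * sqrt(T) = 0.09007074
exp(-rT) = 0.98412732; exp(-qT) = 0.99302444
P = K * exp(-rT) * N(-d2) - S_0 * exp(-qT) * N(-d1)
N(-d1) = 0.36253154; N(-d2) = 0.46411550
P = 45.2000 * 0.98412732 * 0.46411550 - 47.4600 * 0.99302444 * 0.36253154 = 3.5593

Answer: Price = 3.5593


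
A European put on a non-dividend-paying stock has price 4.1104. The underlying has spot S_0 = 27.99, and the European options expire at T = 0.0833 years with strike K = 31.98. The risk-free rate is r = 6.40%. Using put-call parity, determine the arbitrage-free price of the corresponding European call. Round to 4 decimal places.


Answer: Call price = 0.2904

Derivation:
Put-call parity: C - P = S_0 * exp(-qT) - K * exp(-rT).
S_0 * exp(-qT) = 27.9900 * 1.00000000 = 27.99000000
K * exp(-rT) = 31.9800 * 0.99468299 = 31.80996188
C = P + S*exp(-qT) - K*exp(-rT)
C = 4.1104 + 27.99000000 - 31.80996188 = 0.2904
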